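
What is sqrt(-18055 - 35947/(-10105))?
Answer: 2*I*sqrt(460812827985)/10105 ≈ 134.36*I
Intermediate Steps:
sqrt(-18055 - 35947/(-10105)) = sqrt(-18055 - 35947*(-1/10105)) = sqrt(-18055 + 35947/10105) = sqrt(-182409828/10105) = 2*I*sqrt(460812827985)/10105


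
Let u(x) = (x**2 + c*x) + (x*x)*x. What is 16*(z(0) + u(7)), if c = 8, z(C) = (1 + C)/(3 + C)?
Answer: 21520/3 ≈ 7173.3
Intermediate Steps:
z(C) = (1 + C)/(3 + C)
u(x) = x**2 + x**3 + 8*x (u(x) = (x**2 + 8*x) + (x*x)*x = (x**2 + 8*x) + x**2*x = (x**2 + 8*x) + x**3 = x**2 + x**3 + 8*x)
16*(z(0) + u(7)) = 16*((1 + 0)/(3 + 0) + 7*(8 + 7 + 7**2)) = 16*(1/3 + 7*(8 + 7 + 49)) = 16*((1/3)*1 + 7*64) = 16*(1/3 + 448) = 16*(1345/3) = 21520/3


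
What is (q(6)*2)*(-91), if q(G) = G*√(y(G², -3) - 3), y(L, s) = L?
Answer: -1092*√33 ≈ -6273.1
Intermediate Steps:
q(G) = G*√(-3 + G²) (q(G) = G*√(G² - 3) = G*√(-3 + G²))
(q(6)*2)*(-91) = ((6*√(-3 + 6²))*2)*(-91) = ((6*√(-3 + 36))*2)*(-91) = ((6*√33)*2)*(-91) = (12*√33)*(-91) = -1092*√33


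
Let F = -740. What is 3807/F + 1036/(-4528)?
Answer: -281324/52355 ≈ -5.3734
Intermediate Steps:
3807/F + 1036/(-4528) = 3807/(-740) + 1036/(-4528) = 3807*(-1/740) + 1036*(-1/4528) = -3807/740 - 259/1132 = -281324/52355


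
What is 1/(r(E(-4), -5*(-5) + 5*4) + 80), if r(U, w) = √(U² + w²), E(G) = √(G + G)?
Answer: 80/4383 - √2017/4383 ≈ 0.0080057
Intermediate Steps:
E(G) = √2*√G (E(G) = √(2*G) = √2*√G)
1/(r(E(-4), -5*(-5) + 5*4) + 80) = 1/(√((√2*√(-4))² + (-5*(-5) + 5*4)²) + 80) = 1/(√((√2*(2*I))² + (25 + 20)²) + 80) = 1/(√((2*I*√2)² + 45²) + 80) = 1/(√(-8 + 2025) + 80) = 1/(√2017 + 80) = 1/(80 + √2017)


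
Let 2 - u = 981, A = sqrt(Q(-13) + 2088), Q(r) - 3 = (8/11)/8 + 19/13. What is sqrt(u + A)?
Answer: sqrt(-20019571 + 143*sqrt(42790605))/143 ≈ 30.549*I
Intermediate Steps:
Q(r) = 651/143 (Q(r) = 3 + ((8/11)/8 + 19/13) = 3 + ((8*(1/11))*(1/8) + 19*(1/13)) = 3 + ((8/11)*(1/8) + 19/13) = 3 + (1/11 + 19/13) = 3 + 222/143 = 651/143)
A = sqrt(42790605)/143 (A = sqrt(651/143 + 2088) = sqrt(299235/143) = sqrt(42790605)/143 ≈ 45.744)
u = -979 (u = 2 - 1*981 = 2 - 981 = -979)
sqrt(u + A) = sqrt(-979 + sqrt(42790605)/143)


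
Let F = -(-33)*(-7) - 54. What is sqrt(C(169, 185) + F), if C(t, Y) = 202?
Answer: I*sqrt(83) ≈ 9.1104*I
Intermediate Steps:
F = -285 (F = -33*7 - 54 = -231 - 54 = -285)
sqrt(C(169, 185) + F) = sqrt(202 - 285) = sqrt(-83) = I*sqrt(83)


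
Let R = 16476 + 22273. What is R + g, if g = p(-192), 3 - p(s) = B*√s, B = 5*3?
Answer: 38752 - 120*I*√3 ≈ 38752.0 - 207.85*I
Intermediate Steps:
B = 15
p(s) = 3 - 15*√s
R = 38749
g = 3 - 120*I*√3 ≈ 3.0 - 207.85*I
R + g = 38749 + (3 - 120*I*√3) = 38752 - 120*I*√3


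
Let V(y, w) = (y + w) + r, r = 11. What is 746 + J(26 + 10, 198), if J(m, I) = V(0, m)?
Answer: 793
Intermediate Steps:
V(y, w) = 11 + w + y (V(y, w) = (y + w) + 11 = (w + y) + 11 = 11 + w + y)
J(m, I) = 11 + m (J(m, I) = 11 + m + 0 = 11 + m)
746 + J(26 + 10, 198) = 746 + (11 + (26 + 10)) = 746 + (11 + 36) = 746 + 47 = 793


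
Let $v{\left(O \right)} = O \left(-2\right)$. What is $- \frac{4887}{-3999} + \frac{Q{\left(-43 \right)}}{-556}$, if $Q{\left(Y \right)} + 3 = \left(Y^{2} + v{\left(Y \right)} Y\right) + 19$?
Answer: $\frac{3349113}{741148} \approx 4.5188$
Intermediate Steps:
$v{\left(O \right)} = - 2 O$
$Q{\left(Y \right)} = 16 - Y^{2}$ ($Q{\left(Y \right)} = -3 + \left(\left(Y^{2} + - 2 Y Y\right) + 19\right) = -3 + \left(\left(Y^{2} - 2 Y^{2}\right) + 19\right) = -3 - \left(-19 + Y^{2}\right) = 16 - Y^{2}$)
$- \frac{4887}{-3999} + \frac{Q{\left(-43 \right)}}{-556} = - \frac{4887}{-3999} + \frac{16 - \left(-43\right)^{2}}{-556} = \left(-4887\right) \left(- \frac{1}{3999}\right) + \left(16 - 1849\right) \left(- \frac{1}{556}\right) = \frac{1629}{1333} + \left(16 - 1849\right) \left(- \frac{1}{556}\right) = \frac{1629}{1333} - - \frac{1833}{556} = \frac{1629}{1333} + \frac{1833}{556} = \frac{3349113}{741148}$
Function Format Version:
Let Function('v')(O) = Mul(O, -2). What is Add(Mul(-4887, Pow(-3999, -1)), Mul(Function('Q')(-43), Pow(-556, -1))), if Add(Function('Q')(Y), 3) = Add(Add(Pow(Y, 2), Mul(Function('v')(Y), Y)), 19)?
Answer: Rational(3349113, 741148) ≈ 4.5188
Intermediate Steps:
Function('v')(O) = Mul(-2, O)
Function('Q')(Y) = Add(16, Mul(-1, Pow(Y, 2))) (Function('Q')(Y) = Add(-3, Add(Add(Pow(Y, 2), Mul(Mul(-2, Y), Y)), 19)) = Add(-3, Add(Add(Pow(Y, 2), Mul(-2, Pow(Y, 2))), 19)) = Add(-3, Add(Mul(-1, Pow(Y, 2)), 19)) = Add(-3, Add(19, Mul(-1, Pow(Y, 2)))) = Add(16, Mul(-1, Pow(Y, 2))))
Add(Mul(-4887, Pow(-3999, -1)), Mul(Function('Q')(-43), Pow(-556, -1))) = Add(Mul(-4887, Pow(-3999, -1)), Mul(Add(16, Mul(-1, Pow(-43, 2))), Pow(-556, -1))) = Add(Mul(-4887, Rational(-1, 3999)), Mul(Add(16, Mul(-1, 1849)), Rational(-1, 556))) = Add(Rational(1629, 1333), Mul(Add(16, -1849), Rational(-1, 556))) = Add(Rational(1629, 1333), Mul(-1833, Rational(-1, 556))) = Add(Rational(1629, 1333), Rational(1833, 556)) = Rational(3349113, 741148)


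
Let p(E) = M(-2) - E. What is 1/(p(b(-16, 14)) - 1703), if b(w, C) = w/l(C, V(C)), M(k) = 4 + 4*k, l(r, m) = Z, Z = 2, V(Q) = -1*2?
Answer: -1/1699 ≈ -0.00058858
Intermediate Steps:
V(Q) = -2
l(r, m) = 2
b(w, C) = w/2
p(E) = -4 - E (p(E) = (4 + 4*(-2)) - E = (4 - 8) - E = -4 - E)
1/(p(b(-16, 14)) - 1703) = 1/((-4 - (-16)/2) - 1703) = 1/((-4 - 1*(-8)) - 1703) = 1/((-4 + 8) - 1703) = 1/(4 - 1703) = 1/(-1699) = -1/1699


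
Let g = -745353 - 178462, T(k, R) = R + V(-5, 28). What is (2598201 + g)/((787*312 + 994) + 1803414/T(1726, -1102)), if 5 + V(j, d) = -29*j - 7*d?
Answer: 323156498/47281265 ≈ 6.8348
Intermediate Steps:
V(j, d) = -5 - 29*j - 7*d (V(j, d) = -5 + (-29*j - 7*d) = -5 - 29*j - 7*d)
T(k, R) = -56 + R (T(k, R) = R + (-5 - 29*(-5) - 7*28) = R + (-5 + 145 - 196) = R - 56 = -56 + R)
g = -923815
(2598201 + g)/((787*312 + 994) + 1803414/T(1726, -1102)) = (2598201 - 923815)/((787*312 + 994) + 1803414/(-56 - 1102)) = 1674386/((245544 + 994) + 1803414/(-1158)) = 1674386/(246538 + 1803414*(-1/1158)) = 1674386/(246538 - 300569/193) = 1674386/(47281265/193) = 1674386*(193/47281265) = 323156498/47281265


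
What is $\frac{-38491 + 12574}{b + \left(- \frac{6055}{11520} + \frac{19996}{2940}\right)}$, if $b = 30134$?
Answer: $- \frac{14629628160}{17013582857} \approx -0.85988$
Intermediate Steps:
$\frac{-38491 + 12574}{b + \left(- \frac{6055}{11520} + \frac{19996}{2940}\right)} = \frac{-38491 + 12574}{30134 + \left(- \frac{6055}{11520} + \frac{19996}{2940}\right)} = - \frac{25917}{30134 + \left(\left(-6055\right) \frac{1}{11520} + 19996 \cdot \frac{1}{2940}\right)} = - \frac{25917}{30134 + \left(- \frac{1211}{2304} + \frac{4999}{735}\right)} = - \frac{25917}{30134 + \frac{3542537}{564480}} = - \frac{25917}{\frac{17013582857}{564480}} = \left(-25917\right) \frac{564480}{17013582857} = - \frac{14629628160}{17013582857}$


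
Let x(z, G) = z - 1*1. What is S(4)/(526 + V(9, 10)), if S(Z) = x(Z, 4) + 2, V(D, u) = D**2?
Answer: 5/607 ≈ 0.0082372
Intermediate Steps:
x(z, G) = -1 + z (x(z, G) = z - 1 = -1 + z)
S(Z) = 1 + Z (S(Z) = (-1 + Z) + 2 = 1 + Z)
S(4)/(526 + V(9, 10)) = (1 + 4)/(526 + 9**2) = 5/(526 + 81) = 5/607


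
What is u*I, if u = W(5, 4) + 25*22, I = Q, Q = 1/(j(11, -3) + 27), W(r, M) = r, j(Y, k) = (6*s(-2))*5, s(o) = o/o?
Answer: 185/19 ≈ 9.7368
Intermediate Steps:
s(o) = 1
j(Y, k) = 30 (j(Y, k) = (6*1)*5 = 6*5 = 30)
Q = 1/57 (Q = 1/(30 + 27) = 1/57 ≈ 0.017544)
I = 1/57 ≈ 0.017544
u = 555 (u = 5 + 25*22 = 5 + 550 = 555)
u*I = 555*(1/57) = 185/19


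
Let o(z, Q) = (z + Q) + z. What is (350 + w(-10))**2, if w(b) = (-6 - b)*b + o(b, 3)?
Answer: 85849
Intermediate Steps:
o(z, Q) = Q + 2*z (o(z, Q) = (Q + z) + z = Q + 2*z)
w(b) = 3 + 2*b + b*(-6 - b) (w(b) = (-6 - b)*b + (3 + 2*b) = b*(-6 - b) + (3 + 2*b) = 3 + 2*b + b*(-6 - b))
(350 + w(-10))**2 = (350 + (3 - 1*(-10)**2 - 4*(-10)))**2 = (350 + (3 - 1*100 + 40))**2 = (350 + (3 - 100 + 40))**2 = (350 - 57)**2 = 293**2 = 85849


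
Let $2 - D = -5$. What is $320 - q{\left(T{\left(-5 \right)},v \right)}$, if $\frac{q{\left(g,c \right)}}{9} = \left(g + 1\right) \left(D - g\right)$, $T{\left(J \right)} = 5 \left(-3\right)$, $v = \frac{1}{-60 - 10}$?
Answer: $3092$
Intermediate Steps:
$D = 7$ ($D = 2 - -5 = 2 + 5 = 7$)
$v = - \frac{1}{70}$ ($v = \frac{1}{-70} = - \frac{1}{70} \approx -0.014286$)
$T{\left(J \right)} = -15$
$q{\left(g,c \right)} = 9 \left(1 + g\right) \left(7 - g\right)$ ($q{\left(g,c \right)} = 9 \left(g + 1\right) \left(7 - g\right) = 9 \left(1 + g\right) \left(7 - g\right)$)
$320 - q{\left(T{\left(-5 \right)},v \right)} = 320 - \left(63 - 9 \left(-15\right)^{2} + 54 \left(-15\right)\right) = 320 - \left(63 - 2025 - 810\right) = 320 - -2772 = 320 + 2772 = 3092$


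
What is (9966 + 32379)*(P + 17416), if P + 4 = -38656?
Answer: -899577180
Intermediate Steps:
P = -38660 (P = -4 - 38656 = -38660)
(9966 + 32379)*(P + 17416) = (9966 + 32379)*(-38660 + 17416) = 42345*(-21244) = -899577180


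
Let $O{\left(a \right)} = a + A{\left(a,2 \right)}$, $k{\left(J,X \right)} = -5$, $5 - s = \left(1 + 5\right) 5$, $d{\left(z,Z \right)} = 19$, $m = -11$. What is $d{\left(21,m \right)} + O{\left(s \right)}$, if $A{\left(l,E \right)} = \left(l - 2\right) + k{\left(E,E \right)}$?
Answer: $-38$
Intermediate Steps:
$s = -25$ ($s = 5 - \left(1 + 5\right) 5 = 5 - 6 \cdot 5 = 5 - 30 = -25$)
$A{\left(l,E \right)} = -7 + l$ ($A{\left(l,E \right)} = \left(l - 2\right) - 5 = \left(-2 + l\right) - 5 = -7 + l$)
$O{\left(a \right)} = -7 + 2 a$ ($O{\left(a \right)} = a + \left(-7 + a\right) = -7 + 2 a$)
$d{\left(21,m \right)} + O{\left(s \right)} = 19 + \left(-7 + 2 \left(-25\right)\right) = 19 - 57 = -38$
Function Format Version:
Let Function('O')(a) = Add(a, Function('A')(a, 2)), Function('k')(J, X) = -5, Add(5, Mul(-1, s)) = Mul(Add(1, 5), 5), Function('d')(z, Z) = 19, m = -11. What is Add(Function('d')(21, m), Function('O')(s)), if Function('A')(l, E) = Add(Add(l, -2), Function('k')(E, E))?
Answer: -38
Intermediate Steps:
s = -25 (s = Add(5, Mul(-1, Mul(Add(1, 5), 5))) = Add(5, Mul(-1, Mul(6, 5))) = Add(5, Mul(-1, 30)) = Add(5, -30) = -25)
Function('A')(l, E) = Add(-7, l) (Function('A')(l, E) = Add(Add(l, -2), -5) = Add(Add(-2, l), -5) = Add(-7, l))
Function('O')(a) = Add(-7, Mul(2, a)) (Function('O')(a) = Add(a, Add(-7, a)) = Add(-7, Mul(2, a)))
Add(Function('d')(21, m), Function('O')(s)) = Add(19, Add(-7, Mul(2, -25))) = Add(19, Add(-7, -50)) = Add(19, -57) = -38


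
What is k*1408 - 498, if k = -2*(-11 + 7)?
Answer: 10766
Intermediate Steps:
k = 8 (k = -2*(-4) = 8)
k*1408 - 498 = 8*1408 - 498 = 11264 - 498 = 10766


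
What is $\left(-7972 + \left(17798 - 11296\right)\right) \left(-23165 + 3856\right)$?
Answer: $28384230$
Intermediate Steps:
$\left(-7972 + \left(17798 - 11296\right)\right) \left(-23165 + 3856\right) = \left(-7972 + \left(17798 - 11296\right)\right) \left(-19309\right) = \left(-7972 + 6502\right) \left(-19309\right) = \left(-1470\right) \left(-19309\right) = 28384230$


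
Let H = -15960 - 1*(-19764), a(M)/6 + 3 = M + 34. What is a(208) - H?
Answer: -2370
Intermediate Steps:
a(M) = 186 + 6*M (a(M) = -18 + 6*(M + 34) = -18 + 6*(34 + M) = -18 + (204 + 6*M) = 186 + 6*M)
H = 3804 (H = -15960 + 19764 = 3804)
a(208) - H = (186 + 6*208) - 1*3804 = (186 + 1248) - 3804 = 1434 - 3804 = -2370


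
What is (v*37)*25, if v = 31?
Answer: 28675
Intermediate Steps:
(v*37)*25 = (31*37)*25 = 1147*25 = 28675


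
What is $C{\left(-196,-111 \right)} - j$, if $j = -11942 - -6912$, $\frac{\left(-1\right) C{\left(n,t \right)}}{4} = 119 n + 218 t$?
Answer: $195118$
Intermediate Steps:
$C{\left(n,t \right)} = - 872 t - 476 n$ ($C{\left(n,t \right)} = - 4 \left(119 n + 218 t\right) = - 872 t - 476 n$)
$j = -5030$ ($j = -11942 + 6912 = -5030$)
$C{\left(-196,-111 \right)} - j = \left(\left(-872\right) \left(-111\right) - -93296\right) - -5030 = \left(96792 + 93296\right) + 5030 = 190088 + 5030 = 195118$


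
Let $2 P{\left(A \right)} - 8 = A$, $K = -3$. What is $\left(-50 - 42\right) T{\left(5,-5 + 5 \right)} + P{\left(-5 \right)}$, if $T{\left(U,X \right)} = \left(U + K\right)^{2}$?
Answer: $- \frac{733}{2} \approx -366.5$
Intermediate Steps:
$P{\left(A \right)} = 4 + \frac{A}{2}$
$T{\left(U,X \right)} = \left(-3 + U\right)^{2}$ ($T{\left(U,X \right)} = \left(U - 3\right)^{2} = \left(-3 + U\right)^{2}$)
$\left(-50 - 42\right) T{\left(5,-5 + 5 \right)} + P{\left(-5 \right)} = \left(-50 - 42\right) \left(-3 + 5\right)^{2} + \left(4 + \frac{1}{2} \left(-5\right)\right) = \left(-50 - 42\right) 2^{2} + \left(4 - \frac{5}{2}\right) = \left(-92\right) 4 + \frac{3}{2} = -368 + \frac{3}{2} = - \frac{733}{2}$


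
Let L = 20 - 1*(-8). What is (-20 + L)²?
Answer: 64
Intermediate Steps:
L = 28 (L = 20 + 8 = 28)
(-20 + L)² = (-20 + 28)² = 8² = 64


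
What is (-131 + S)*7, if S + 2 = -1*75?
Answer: -1456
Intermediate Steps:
S = -77 (S = -2 - 1*75 = -2 - 75 = -77)
(-131 + S)*7 = (-131 - 77)*7 = -208*7 = -1456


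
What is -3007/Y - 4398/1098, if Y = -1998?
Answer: -304751/121878 ≈ -2.5005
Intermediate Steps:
-3007/Y - 4398/1098 = -3007/(-1998) - 4398/1098 = -3007*(-1/1998) - 4398*1/1098 = 3007/1998 - 733/183 = -304751/121878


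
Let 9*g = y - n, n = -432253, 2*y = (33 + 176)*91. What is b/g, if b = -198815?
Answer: -715734/176705 ≈ -4.0504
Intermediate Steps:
y = 19019/2 (y = ((33 + 176)*91)/2 = (209*91)/2 = (1/2)*19019 = 19019/2 ≈ 9509.5)
g = 883525/18 (g = (19019/2 - 1*(-432253))/9 = (19019/2 + 432253)/9 = (1/9)*(883525/2) = 883525/18 ≈ 49085.)
b/g = -198815/883525/18 = -198815*18/883525 = -715734/176705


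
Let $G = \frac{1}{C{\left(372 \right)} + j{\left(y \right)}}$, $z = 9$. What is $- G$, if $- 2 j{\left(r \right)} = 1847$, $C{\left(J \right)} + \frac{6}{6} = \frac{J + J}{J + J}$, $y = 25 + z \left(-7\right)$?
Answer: $\frac{2}{1847} \approx 0.0010828$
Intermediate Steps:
$y = -38$ ($y = 25 + 9 \left(-7\right) = 25 - 63 = -38$)
$C{\left(J \right)} = 0$ ($C{\left(J \right)} = -1 + \frac{J + J}{J + J} = -1 + \frac{2 J}{2 J} = -1 + 2 J \frac{1}{2 J} = -1 + 1 = 0$)
$j{\left(r \right)} = - \frac{1847}{2}$ ($j{\left(r \right)} = \left(- \frac{1}{2}\right) 1847 = - \frac{1847}{2}$)
$G = - \frac{2}{1847}$ ($G = \frac{1}{0 - \frac{1847}{2}} = \frac{1}{- \frac{1847}{2}} = - \frac{2}{1847} \approx -0.0010828$)
$- G = \left(-1\right) \left(- \frac{2}{1847}\right) = \frac{2}{1847}$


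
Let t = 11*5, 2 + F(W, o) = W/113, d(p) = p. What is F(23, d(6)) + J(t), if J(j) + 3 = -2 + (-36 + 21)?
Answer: -2463/113 ≈ -21.796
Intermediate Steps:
F(W, o) = -2 + W/113
t = 55
J(j) = -20 (J(j) = -3 + (-2 + (-36 + 21)) = -3 + (-2 - 15) = -3 - 17 = -20)
F(23, d(6)) + J(t) = (-2 + (1/113)*23) - 20 = (-2 + 23/113) - 20 = -203/113 - 20 = -2463/113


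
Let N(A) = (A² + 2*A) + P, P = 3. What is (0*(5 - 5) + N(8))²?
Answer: 6889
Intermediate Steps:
N(A) = 3 + A² + 2*A (N(A) = (A² + 2*A) + 3 = 3 + A² + 2*A)
(0*(5 - 5) + N(8))² = (0*(5 - 5) + (3 + 8² + 2*8))² = (0*0 + (3 + 64 + 16))² = (0 + 83)² = 83² = 6889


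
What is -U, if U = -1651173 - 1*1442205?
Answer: 3093378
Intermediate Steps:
U = -3093378 (U = -1651173 - 1442205 = -3093378)
-U = -1*(-3093378) = 3093378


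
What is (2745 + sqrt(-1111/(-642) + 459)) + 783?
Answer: 3528 + sqrt(189896538)/642 ≈ 3549.5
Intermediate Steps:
(2745 + sqrt(-1111/(-642) + 459)) + 783 = (2745 + sqrt(-1111*(-1/642) + 459)) + 783 = (2745 + sqrt(1111/642 + 459)) + 783 = (2745 + sqrt(295789/642)) + 783 = (2745 + sqrt(189896538)/642) + 783 = 3528 + sqrt(189896538)/642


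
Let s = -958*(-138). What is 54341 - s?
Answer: -77863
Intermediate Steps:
s = 132204
54341 - s = 54341 - 1*132204 = 54341 - 132204 = -77863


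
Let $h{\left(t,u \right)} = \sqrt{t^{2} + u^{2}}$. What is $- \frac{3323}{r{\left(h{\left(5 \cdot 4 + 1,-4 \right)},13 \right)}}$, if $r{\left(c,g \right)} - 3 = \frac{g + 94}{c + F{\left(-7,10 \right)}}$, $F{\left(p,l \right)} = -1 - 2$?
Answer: $\frac{5532795}{5491} - \frac{355561 \sqrt{457}}{5491} \approx -376.66$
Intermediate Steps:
$F{\left(p,l \right)} = -3$ ($F{\left(p,l \right)} = -1 - 2 = -3$)
$r{\left(c,g \right)} = 3 + \frac{94 + g}{-3 + c}$ ($r{\left(c,g \right)} = 3 + \frac{g + 94}{c - 3} = 3 + \frac{94 + g}{-3 + c}$)
$- \frac{3323}{r{\left(h{\left(5 \cdot 4 + 1,-4 \right)},13 \right)}} = - \frac{3323}{\frac{1}{-3 + \sqrt{\left(5 \cdot 4 + 1\right)^{2} + \left(-4\right)^{2}}} \left(85 + 13 + 3 \sqrt{\left(5 \cdot 4 + 1\right)^{2} + \left(-4\right)^{2}}\right)} = - \frac{3323}{\frac{1}{-3 + \sqrt{\left(20 + 1\right)^{2} + 16}} \left(85 + 13 + 3 \sqrt{\left(20 + 1\right)^{2} + 16}\right)} = - \frac{3323}{\frac{1}{-3 + \sqrt{21^{2} + 16}} \left(85 + 13 + 3 \sqrt{21^{2} + 16}\right)} = - \frac{3323}{\frac{1}{-3 + \sqrt{441 + 16}} \left(85 + 13 + 3 \sqrt{441 + 16}\right)} = - \frac{3323}{\frac{1}{-3 + \sqrt{457}} \left(85 + 13 + 3 \sqrt{457}\right)} = - \frac{3323}{\frac{1}{-3 + \sqrt{457}} \left(98 + 3 \sqrt{457}\right)} = - 3323 \frac{-3 + \sqrt{457}}{98 + 3 \sqrt{457}} = - \frac{3323 \left(-3 + \sqrt{457}\right)}{98 + 3 \sqrt{457}}$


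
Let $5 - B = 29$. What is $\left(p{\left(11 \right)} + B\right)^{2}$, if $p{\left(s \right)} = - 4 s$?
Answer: $4624$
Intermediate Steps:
$B = -24$ ($B = 5 - 29 = -24$)
$\left(p{\left(11 \right)} + B\right)^{2} = \left(\left(-4\right) 11 - 24\right)^{2} = \left(-44 - 24\right)^{2} = \left(-68\right)^{2} = 4624$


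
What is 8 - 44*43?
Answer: -1884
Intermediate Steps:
8 - 44*43 = 8 - 1892 = -1884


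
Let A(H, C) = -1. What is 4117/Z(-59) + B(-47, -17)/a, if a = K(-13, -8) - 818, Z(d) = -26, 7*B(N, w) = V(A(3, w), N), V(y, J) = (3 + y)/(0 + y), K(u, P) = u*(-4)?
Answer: -11037651/69706 ≈ -158.35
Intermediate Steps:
K(u, P) = -4*u
V(y, J) = (3 + y)/y
B(N, w) = -2/7 (B(N, w) = ((3 - 1)/(-1))/7 = (-1*2)/7 = (⅐)*(-2) = -2/7)
a = -766 (a = -4*(-13) - 818 = 52 - 818 = -766)
4117/Z(-59) + B(-47, -17)/a = 4117/(-26) - 2/7/(-766) = 4117*(-1/26) - 2/7*(-1/766) = -4117/26 + 1/2681 = -11037651/69706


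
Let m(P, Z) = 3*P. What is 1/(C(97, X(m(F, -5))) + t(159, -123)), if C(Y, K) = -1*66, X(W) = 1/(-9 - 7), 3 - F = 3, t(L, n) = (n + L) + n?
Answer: -1/153 ≈ -0.0065359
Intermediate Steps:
t(L, n) = L + 2*n (t(L, n) = (L + n) + n = L + 2*n)
F = 0 (F = 3 - 1*3 = 3 - 3 = 0)
X(W) = -1/16 (X(W) = 1/(-16) = -1/16)
C(Y, K) = -66
1/(C(97, X(m(F, -5))) + t(159, -123)) = 1/(-66 + (159 + 2*(-123))) = 1/(-66 + (159 - 246)) = 1/(-66 - 87) = 1/(-153) = -1/153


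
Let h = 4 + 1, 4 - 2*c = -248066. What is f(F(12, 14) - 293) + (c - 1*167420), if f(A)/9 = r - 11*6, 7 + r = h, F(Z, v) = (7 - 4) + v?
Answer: -43997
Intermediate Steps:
c = 124035 (c = 2 - ½*(-248066) = 2 + 124033 = 124035)
h = 5
F(Z, v) = 3 + v
r = -2 (r = -7 + 5 = -2)
f(A) = -612 (f(A) = 9*(-2 - 11*6) = 9*(-2 - 66) = 9*(-68) = -612)
f(F(12, 14) - 293) + (c - 1*167420) = -612 + (124035 - 1*167420) = -612 + (124035 - 167420) = -612 - 43385 = -43997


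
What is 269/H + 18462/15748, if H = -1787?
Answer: 14377691/14070838 ≈ 1.0218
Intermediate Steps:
269/H + 18462/15748 = 269/(-1787) + 18462/15748 = 269*(-1/1787) + 18462*(1/15748) = -269/1787 + 9231/7874 = 14377691/14070838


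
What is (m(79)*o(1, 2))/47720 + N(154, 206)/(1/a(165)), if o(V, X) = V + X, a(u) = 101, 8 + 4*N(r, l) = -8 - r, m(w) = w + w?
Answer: -102418813/23860 ≈ -4292.5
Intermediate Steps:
m(w) = 2*w
N(r, l) = -4 - r/4 (N(r, l) = -2 + (-8 - r)/4 = -2 + (-2 - r/4) = -4 - r/4)
(m(79)*o(1, 2))/47720 + N(154, 206)/(1/a(165)) = ((2*79)*(1 + 2))/47720 + (-4 - 1/4*154)/(1/101) = (158*3)*(1/47720) + (-4 - 77/2)/(1/101) = 474*(1/47720) - 85/2*101 = 237/23860 - 8585/2 = -102418813/23860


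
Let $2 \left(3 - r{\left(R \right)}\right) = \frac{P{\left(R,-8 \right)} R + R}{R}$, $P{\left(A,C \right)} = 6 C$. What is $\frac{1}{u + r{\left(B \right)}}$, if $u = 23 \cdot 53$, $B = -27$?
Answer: $\frac{2}{2491} \approx 0.00080289$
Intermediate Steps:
$u = 1219$
$r{\left(R \right)} = \frac{53}{2}$ ($r{\left(R \right)} = 3 - \frac{\left(6 \left(-8\right) R + R\right) \frac{1}{R}}{2} = 3 - \frac{\left(- 48 R + R\right) \frac{1}{R}}{2} = 3 - \frac{- 47 R \frac{1}{R}}{2} = 3 - - \frac{47}{2} = 3 + \frac{47}{2} = \frac{53}{2}$)
$\frac{1}{u + r{\left(B \right)}} = \frac{1}{1219 + \frac{53}{2}} = \frac{1}{\frac{2491}{2}} = \frac{2}{2491}$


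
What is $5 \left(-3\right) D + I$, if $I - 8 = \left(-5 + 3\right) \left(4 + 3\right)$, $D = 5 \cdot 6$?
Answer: $-456$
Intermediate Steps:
$D = 30$
$I = -6$ ($I = 8 + \left(-5 + 3\right) \left(4 + 3\right) = 8 - 14 = -6$)
$5 \left(-3\right) D + I = 5 \left(-3\right) 30 - 6 = \left(-15\right) 30 - 6 = -450 - 6 = -456$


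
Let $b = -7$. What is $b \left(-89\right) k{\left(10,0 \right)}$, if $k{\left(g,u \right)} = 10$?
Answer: $6230$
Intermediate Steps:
$b \left(-89\right) k{\left(10,0 \right)} = \left(-7\right) \left(-89\right) 10 = 623 \cdot 10 = 6230$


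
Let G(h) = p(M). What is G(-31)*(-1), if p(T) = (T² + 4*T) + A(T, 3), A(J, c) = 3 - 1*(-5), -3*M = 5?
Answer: -37/9 ≈ -4.1111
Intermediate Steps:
M = -5/3 (M = -⅓*5 = -5/3 ≈ -1.6667)
A(J, c) = 8 (A(J, c) = 3 + 5 = 8)
p(T) = 8 + T² + 4*T (p(T) = (T² + 4*T) + 8 = 8 + T² + 4*T)
G(h) = 37/9 (G(h) = 8 + (-5/3)² + 4*(-5/3) = 8 + 25/9 - 20/3 = 37/9)
G(-31)*(-1) = (37/9)*(-1) = -37/9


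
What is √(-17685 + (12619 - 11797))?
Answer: I*√16863 ≈ 129.86*I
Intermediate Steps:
√(-17685 + (12619 - 11797)) = √(-17685 + 822) = √(-16863) = I*√16863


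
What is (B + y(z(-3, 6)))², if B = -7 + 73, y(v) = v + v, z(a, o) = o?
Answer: 6084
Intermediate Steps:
y(v) = 2*v
B = 66
(B + y(z(-3, 6)))² = (66 + 2*6)² = (66 + 12)² = 78² = 6084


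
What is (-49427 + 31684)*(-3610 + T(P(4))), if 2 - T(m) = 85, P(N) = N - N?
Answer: 65524899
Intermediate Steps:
P(N) = 0
T(m) = -83 (T(m) = 2 - 1*85 = 2 - 85 = -83)
(-49427 + 31684)*(-3610 + T(P(4))) = (-49427 + 31684)*(-3610 - 83) = -17743*(-3693) = 65524899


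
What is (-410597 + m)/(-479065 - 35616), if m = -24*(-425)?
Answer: 400397/514681 ≈ 0.77795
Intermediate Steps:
m = 10200
(-410597 + m)/(-479065 - 35616) = (-410597 + 10200)/(-479065 - 35616) = -400397/(-514681) = -400397*(-1/514681) = 400397/514681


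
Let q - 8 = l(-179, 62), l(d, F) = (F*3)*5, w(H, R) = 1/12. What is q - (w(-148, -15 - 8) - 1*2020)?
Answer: 35495/12 ≈ 2957.9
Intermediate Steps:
w(H, R) = 1/12
l(d, F) = 15*F (l(d, F) = (3*F)*5 = 15*F)
q = 938 (q = 8 + 15*62 = 8 + 930 = 938)
q - (w(-148, -15 - 8) - 1*2020) = 938 - (1/12 - 1*2020) = 938 - (1/12 - 2020) = 938 - 1*(-24239/12) = 938 + 24239/12 = 35495/12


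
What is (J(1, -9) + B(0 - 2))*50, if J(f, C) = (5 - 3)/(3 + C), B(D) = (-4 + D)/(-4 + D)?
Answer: 100/3 ≈ 33.333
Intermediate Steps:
B(D) = 1
J(f, C) = 2/(3 + C)
(J(1, -9) + B(0 - 2))*50 = (2/(3 - 9) + 1)*50 = (2/(-6) + 1)*50 = (2*(-⅙) + 1)*50 = (-⅓ + 1)*50 = (⅔)*50 = 100/3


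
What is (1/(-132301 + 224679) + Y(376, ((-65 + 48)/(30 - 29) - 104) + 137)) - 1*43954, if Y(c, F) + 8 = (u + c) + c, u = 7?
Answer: -3991006733/92378 ≈ -43203.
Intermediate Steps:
Y(c, F) = -1 + 2*c (Y(c, F) = -8 + ((7 + c) + c) = -8 + (7 + 2*c) = -1 + 2*c)
(1/(-132301 + 224679) + Y(376, ((-65 + 48)/(30 - 29) - 104) + 137)) - 1*43954 = (1/(-132301 + 224679) + (-1 + 2*376)) - 1*43954 = (1/92378 + (-1 + 752)) - 43954 = (1/92378 + 751) - 43954 = 69375879/92378 - 43954 = -3991006733/92378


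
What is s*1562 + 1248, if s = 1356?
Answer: 2119320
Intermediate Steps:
s*1562 + 1248 = 1356*1562 + 1248 = 2118072 + 1248 = 2119320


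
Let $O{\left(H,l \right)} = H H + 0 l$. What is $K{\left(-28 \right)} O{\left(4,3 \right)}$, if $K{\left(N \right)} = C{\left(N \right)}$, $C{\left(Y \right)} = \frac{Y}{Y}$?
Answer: $16$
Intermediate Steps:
$O{\left(H,l \right)} = H^{2}$ ($O{\left(H,l \right)} = H^{2} + 0 = H^{2}$)
$C{\left(Y \right)} = 1$
$K{\left(N \right)} = 1$
$K{\left(-28 \right)} O{\left(4,3 \right)} = 1 \cdot 4^{2} = 1 \cdot 16 = 16$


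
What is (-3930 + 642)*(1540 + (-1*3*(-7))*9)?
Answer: -5684952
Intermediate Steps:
(-3930 + 642)*(1540 + (-1*3*(-7))*9) = -3288*(1540 - 3*(-7)*9) = -3288*(1540 + 21*9) = -3288*(1540 + 189) = -3288*1729 = -5684952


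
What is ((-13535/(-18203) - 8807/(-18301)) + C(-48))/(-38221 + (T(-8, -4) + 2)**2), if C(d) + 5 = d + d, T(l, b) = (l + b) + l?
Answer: 33238425547/12624745204391 ≈ 0.0026328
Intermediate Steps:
T(l, b) = b + 2*l (T(l, b) = (b + l) + l = b + 2*l)
C(d) = -5 + 2*d (C(d) = -5 + (d + d) = -5 + 2*d)
((-13535/(-18203) - 8807/(-18301)) + C(-48))/(-38221 + (T(-8, -4) + 2)**2) = ((-13535/(-18203) - 8807/(-18301)) + (-5 + 2*(-48)))/(-38221 + ((-4 + 2*(-8)) + 2)**2) = ((-13535*(-1/18203) - 8807*(-1/18301)) + (-5 - 96))/(-38221 + ((-4 - 16) + 2)**2) = ((13535/18203 + 8807/18301) - 101)/(-38221 + (-20 + 2)**2) = (408017856/333133103 - 101)/(-38221 + (-18)**2) = -33238425547/(333133103*(-38221 + 324)) = -33238425547/333133103/(-37897) = -33238425547/333133103*(-1/37897) = 33238425547/12624745204391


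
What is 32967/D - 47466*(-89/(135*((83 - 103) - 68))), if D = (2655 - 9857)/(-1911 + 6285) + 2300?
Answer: -377366300889/1105829780 ≈ -341.25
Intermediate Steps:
D = 5026499/2187 (D = -7202/4374 + 2300 = -7202*1/4374 + 2300 = -3601/2187 + 2300 = 5026499/2187 ≈ 2298.4)
32967/D - 47466*(-89/(135*((83 - 103) - 68))) = 32967/(5026499/2187) - 47466*(-89/(135*((83 - 103) - 68))) = 32967*(2187/5026499) - 47466*(-89/(135*(-20 - 68))) = 72098829/5026499 - 47466/((-88*(-135/89))) = 72098829/5026499 - 47466/11880/89 = 72098829/5026499 - 47466*89/11880 = 72098829/5026499 - 78231/220 = -377366300889/1105829780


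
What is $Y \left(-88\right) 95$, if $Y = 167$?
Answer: $-1396120$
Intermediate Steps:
$Y \left(-88\right) 95 = 167 \left(-88\right) 95 = \left(-14696\right) 95 = -1396120$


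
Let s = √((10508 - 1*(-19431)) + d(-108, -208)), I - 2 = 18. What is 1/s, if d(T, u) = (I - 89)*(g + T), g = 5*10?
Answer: √33941/33941 ≈ 0.0054280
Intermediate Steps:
g = 50
I = 20 (I = 2 + 18 = 20)
d(T, u) = -3450 - 69*T (d(T, u) = (20 - 89)*(50 + T) = -69*(50 + T) = -3450 - 69*T)
s = √33941 (s = √((10508 - 1*(-19431)) + (-3450 - 69*(-108))) = √((10508 + 19431) + (-3450 + 7452)) = √(29939 + 4002) = √33941 ≈ 184.23)
1/s = 1/(√33941) = √33941/33941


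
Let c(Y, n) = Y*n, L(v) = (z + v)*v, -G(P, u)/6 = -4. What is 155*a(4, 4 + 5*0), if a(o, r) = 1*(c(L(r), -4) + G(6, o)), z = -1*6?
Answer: 8680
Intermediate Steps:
z = -6
G(P, u) = 24 (G(P, u) = -6*(-4) = 24)
L(v) = v*(-6 + v) (L(v) = (-6 + v)*v = v*(-6 + v))
a(o, r) = 24 - 4*r*(-6 + r) (a(o, r) = 1*((r*(-6 + r))*(-4) + 24) = 1*(-4*r*(-6 + r) + 24) = 1*(24 - 4*r*(-6 + r)) = 24 - 4*r*(-6 + r))
155*a(4, 4 + 5*0) = 155*(24 - 4*(4 + 5*0)*(-6 + (4 + 5*0))) = 155*(24 - 4*(4 + 0)*(-6 + (4 + 0))) = 155*(24 - 4*4*(-6 + 4)) = 155*(24 - 4*4*(-2)) = 155*(24 + 32) = 155*56 = 8680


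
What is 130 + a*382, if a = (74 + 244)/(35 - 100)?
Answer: -113026/65 ≈ -1738.9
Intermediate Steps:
a = -318/65 (a = 318/(-65) = 318*(-1/65) = -318/65 ≈ -4.8923)
130 + a*382 = 130 - 318/65*382 = 130 - 121476/65 = -113026/65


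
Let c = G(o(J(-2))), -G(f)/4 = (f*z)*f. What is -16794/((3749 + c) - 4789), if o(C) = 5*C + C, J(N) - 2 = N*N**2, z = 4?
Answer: 8397/10888 ≈ 0.77122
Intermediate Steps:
J(N) = 2 + N**3 (J(N) = 2 + N*N**2 = 2 + N**3)
o(C) = 6*C
G(f) = -16*f**2 (G(f) = -4*f*4*f = -4*4*f*f = -16*f**2)
c = -20736 (c = -16*36*(2 + (-2)**3)**2 = -16*36*(2 - 8)**2 = -16*(6*(-6))**2 = -16*(-36)**2 = -16*1296 = -20736)
-16794/((3749 + c) - 4789) = -16794/((3749 - 20736) - 4789) = -16794/(-16987 - 4789) = -16794/(-21776) = -16794*(-1/21776) = 8397/10888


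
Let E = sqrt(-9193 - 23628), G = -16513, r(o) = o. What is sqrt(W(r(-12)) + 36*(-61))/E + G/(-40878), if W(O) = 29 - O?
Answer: 16513/40878 + sqrt(70729255)/32821 ≈ 0.66020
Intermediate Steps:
E = I*sqrt(32821) (E = sqrt(-32821) = I*sqrt(32821) ≈ 181.17*I)
sqrt(W(r(-12)) + 36*(-61))/E + G/(-40878) = sqrt((29 - 1*(-12)) + 36*(-61))/((I*sqrt(32821))) - 16513/(-40878) = sqrt((29 + 12) - 2196)*(-I*sqrt(32821)/32821) - 16513*(-1/40878) = sqrt(41 - 2196)*(-I*sqrt(32821)/32821) + 16513/40878 = sqrt(-2155)*(-I*sqrt(32821)/32821) + 16513/40878 = (I*sqrt(2155))*(-I*sqrt(32821)/32821) + 16513/40878 = sqrt(70729255)/32821 + 16513/40878 = 16513/40878 + sqrt(70729255)/32821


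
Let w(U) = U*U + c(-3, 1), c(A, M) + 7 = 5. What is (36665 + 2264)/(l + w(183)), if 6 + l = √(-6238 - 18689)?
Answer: 186197407/160143184 - 38929*I*√24927/1121002288 ≈ 1.1627 - 0.0054828*I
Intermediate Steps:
c(A, M) = -2 (c(A, M) = -7 + 5 = -2)
l = -6 + I*√24927 (l = -6 + √(-6238 - 18689) = -6 + √(-24927) = -6 + I*√24927 ≈ -6.0 + 157.88*I)
w(U) = -2 + U² (w(U) = U*U - 2 = U² - 2 = -2 + U²)
(36665 + 2264)/(l + w(183)) = (36665 + 2264)/((-6 + I*√24927) + (-2 + 183²)) = 38929/((-6 + I*√24927) + (-2 + 33489)) = 38929/((-6 + I*√24927) + 33487) = 38929/(33481 + I*√24927)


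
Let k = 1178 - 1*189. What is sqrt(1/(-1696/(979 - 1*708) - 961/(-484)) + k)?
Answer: sqrt(310556702232609)/560433 ≈ 31.445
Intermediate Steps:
k = 989 (k = 1178 - 189 = 989)
sqrt(1/(-1696/(979 - 1*708) - 961/(-484)) + k) = sqrt(1/(-1696/(979 - 1*708) - 961/(-484)) + 989) = sqrt(1/(-1696/(979 - 708) - 961*(-1/484)) + 989) = sqrt(1/(-1696/271 + 961/484) + 989) = sqrt(1/(-560433/131164) + 989) = sqrt(-131164/560433 + 989) = sqrt(554137073/560433) = sqrt(310556702232609)/560433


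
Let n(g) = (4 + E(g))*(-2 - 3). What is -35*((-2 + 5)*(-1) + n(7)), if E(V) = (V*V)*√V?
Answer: 805 + 8575*√7 ≈ 23492.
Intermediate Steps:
E(V) = V^(5/2) (E(V) = V²*√V = V^(5/2))
n(g) = -20 - 5*g^(5/2) (n(g) = (4 + g^(5/2))*(-2 - 3) = (4 + g^(5/2))*(-5) = -20 - 5*g^(5/2))
-35*((-2 + 5)*(-1) + n(7)) = -35*((-2 + 5)*(-1) + (-20 - 245*√7)) = -35*(3*(-1) + (-20 - 245*√7)) = -35*(-3 + (-20 - 245*√7)) = -35*(-23 - 245*√7) = 805 + 8575*√7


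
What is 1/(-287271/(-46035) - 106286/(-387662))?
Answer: 90131415/587156194 ≈ 0.15351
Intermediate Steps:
1/(-287271/(-46035) - 106286/(-387662)) = 1/(-287271*(-1/46035) - 106286*(-1/387662)) = 1/(31919/5115 + 53143/193831) = 1/(587156194/90131415) = 90131415/587156194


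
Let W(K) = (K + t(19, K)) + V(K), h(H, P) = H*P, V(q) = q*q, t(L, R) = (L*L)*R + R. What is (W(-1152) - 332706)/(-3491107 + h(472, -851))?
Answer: -192074/1297593 ≈ -0.14802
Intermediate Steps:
t(L, R) = R + R*L² (t(L, R) = L²*R + R = R*L² + R = R + R*L²)
V(q) = q²
W(K) = K² + 363*K (W(K) = (K + K*(1 + 19²)) + K² = (K + K*(1 + 361)) + K² = (K + K*362) + K² = (K + 362*K) + K² = 363*K + K² = K² + 363*K)
(W(-1152) - 332706)/(-3491107 + h(472, -851)) = (-1152*(363 - 1152) - 332706)/(-3491107 + 472*(-851)) = (-1152*(-789) - 332706)/(-3491107 - 401672) = (908928 - 332706)/(-3892779) = 576222*(-1/3892779) = -192074/1297593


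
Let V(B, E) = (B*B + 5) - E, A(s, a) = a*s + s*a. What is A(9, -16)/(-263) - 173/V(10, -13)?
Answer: -11515/31034 ≈ -0.37104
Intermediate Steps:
A(s, a) = 2*a*s (A(s, a) = a*s + a*s = 2*a*s)
V(B, E) = 5 + B**2 - E (V(B, E) = (B**2 + 5) - E = (5 + B**2) - E = 5 + B**2 - E)
A(9, -16)/(-263) - 173/V(10, -13) = (2*(-16)*9)/(-263) - 173/(5 + 10**2 - 1*(-13)) = -288*(-1/263) - 173/(5 + 100 + 13) = 288/263 - 173/118 = -11515/31034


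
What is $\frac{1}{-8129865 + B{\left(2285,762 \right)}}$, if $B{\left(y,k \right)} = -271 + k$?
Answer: $- \frac{1}{8129374} \approx -1.2301 \cdot 10^{-7}$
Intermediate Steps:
$\frac{1}{-8129865 + B{\left(2285,762 \right)}} = \frac{1}{-8129865 + \left(-271 + 762\right)} = \frac{1}{-8129865 + 491} = \frac{1}{-8129374} = - \frac{1}{8129374}$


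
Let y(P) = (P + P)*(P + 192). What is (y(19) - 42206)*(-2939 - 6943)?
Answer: 337845816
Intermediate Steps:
y(P) = 2*P*(192 + P) (y(P) = (2*P)*(192 + P) = 2*P*(192 + P))
(y(19) - 42206)*(-2939 - 6943) = (2*19*(192 + 19) - 42206)*(-2939 - 6943) = (2*19*211 - 42206)*(-9882) = (8018 - 42206)*(-9882) = -34188*(-9882) = 337845816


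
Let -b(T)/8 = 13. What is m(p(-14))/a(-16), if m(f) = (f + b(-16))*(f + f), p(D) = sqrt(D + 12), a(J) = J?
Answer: 1/4 + 13*I*sqrt(2) ≈ 0.25 + 18.385*I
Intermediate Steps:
b(T) = -104 (b(T) = -8*13 = -104)
p(D) = sqrt(12 + D)
m(f) = 2*f*(-104 + f) (m(f) = (f - 104)*(f + f) = (-104 + f)*(2*f) = 2*f*(-104 + f))
m(p(-14))/a(-16) = (2*sqrt(12 - 14)*(-104 + sqrt(12 - 14)))/(-16) = (2*sqrt(-2)*(-104 + sqrt(-2)))*(-1/16) = (2*(I*sqrt(2))*(-104 + I*sqrt(2)))*(-1/16) = (2*I*sqrt(2)*(-104 + I*sqrt(2)))*(-1/16) = -I*sqrt(2)*(-104 + I*sqrt(2))/8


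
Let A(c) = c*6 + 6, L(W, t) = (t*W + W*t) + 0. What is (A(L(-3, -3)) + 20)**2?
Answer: 17956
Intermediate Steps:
L(W, t) = 2*W*t (L(W, t) = (W*t + W*t) + 0 = 2*W*t + 0 = 2*W*t)
A(c) = 6 + 6*c (A(c) = 6*c + 6 = 6 + 6*c)
(A(L(-3, -3)) + 20)**2 = ((6 + 6*(2*(-3)*(-3))) + 20)**2 = ((6 + 6*18) + 20)**2 = ((6 + 108) + 20)**2 = (114 + 20)**2 = 134**2 = 17956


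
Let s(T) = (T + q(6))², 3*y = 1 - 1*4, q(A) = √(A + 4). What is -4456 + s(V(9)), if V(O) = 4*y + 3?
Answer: -4456 + (1 - √10)² ≈ -4451.3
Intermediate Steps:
q(A) = √(4 + A)
y = -1 (y = (1 - 1*4)/3 = (1 - 4)/3 = (⅓)*(-3) = -1)
V(O) = -1 (V(O) = 4*(-1) + 3 = -4 + 3 = -1)
s(T) = (T + √10)² (s(T) = (T + √(4 + 6))² = (T + √10)²)
-4456 + s(V(9)) = -4456 + (-1 + √10)²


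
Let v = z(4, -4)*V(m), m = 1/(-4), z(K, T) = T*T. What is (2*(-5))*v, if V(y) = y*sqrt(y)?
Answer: 20*I ≈ 20.0*I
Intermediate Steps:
z(K, T) = T**2
m = -1/4 (m = 1*(-1/4) = -1/4 ≈ -0.25000)
V(y) = y**(3/2)
v = -2*I (v = (-4)**2*(-1/4)**(3/2) = 16*(-I/8) = -2*I ≈ -2.0*I)
(2*(-5))*v = (2*(-5))*(-2*I) = -(-20)*I = 20*I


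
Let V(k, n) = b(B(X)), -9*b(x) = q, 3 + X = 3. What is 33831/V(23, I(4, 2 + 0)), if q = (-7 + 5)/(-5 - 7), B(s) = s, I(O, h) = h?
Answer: -1826874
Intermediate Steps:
X = 0 (X = -3 + 3 = 0)
q = ⅙ (q = -2/(-12) = -2*(-1/12) = ⅙ ≈ 0.16667)
b(x) = -1/54 (b(x) = -⅑*⅙ = -1/54)
V(k, n) = -1/54
33831/V(23, I(4, 2 + 0)) = 33831/(-1/54) = 33831*(-54) = -1826874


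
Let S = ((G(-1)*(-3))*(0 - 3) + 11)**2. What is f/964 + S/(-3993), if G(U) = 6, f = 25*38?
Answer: -139775/1924626 ≈ -0.072624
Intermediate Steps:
f = 950
S = 4225 (S = ((6*(-3))*(0 - 3) + 11)**2 = (-18*(-3) + 11)**2 = (54 + 11)**2 = 65**2 = 4225)
f/964 + S/(-3993) = 950/964 + 4225/(-3993) = 950*(1/964) + 4225*(-1/3993) = 475/482 - 4225/3993 = -139775/1924626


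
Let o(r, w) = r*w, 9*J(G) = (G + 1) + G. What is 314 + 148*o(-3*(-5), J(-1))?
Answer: 202/3 ≈ 67.333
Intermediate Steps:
J(G) = ⅑ + 2*G/9 (J(G) = ((G + 1) + G)/9 = ((1 + G) + G)/9 = (1 + 2*G)/9 = ⅑ + 2*G/9)
314 + 148*o(-3*(-5), J(-1)) = 314 + 148*((-3*(-5))*(⅑ + (2/9)*(-1))) = 314 + 148*(15*(⅑ - 2/9)) = 314 + 148*(15*(-⅑)) = 314 + 148*(-5/3) = 314 - 740/3 = 202/3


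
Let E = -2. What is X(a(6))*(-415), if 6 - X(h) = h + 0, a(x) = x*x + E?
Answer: 11620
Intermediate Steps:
a(x) = -2 + x**2 (a(x) = x*x - 2 = x**2 - 2 = -2 + x**2)
X(h) = 6 - h (X(h) = 6 - (h + 0) = 6 - h)
X(a(6))*(-415) = (6 - (-2 + 6**2))*(-415) = (6 - (-2 + 36))*(-415) = (6 - 1*34)*(-415) = (6 - 34)*(-415) = -28*(-415) = 11620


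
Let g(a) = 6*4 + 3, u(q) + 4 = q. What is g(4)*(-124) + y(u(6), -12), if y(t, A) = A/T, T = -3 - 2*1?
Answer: -16728/5 ≈ -3345.6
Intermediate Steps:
u(q) = -4 + q
T = -5 (T = -3 - 2 = -5)
y(t, A) = -A/5 (y(t, A) = A/(-5) = A*(-⅕) = -A/5)
g(a) = 27 (g(a) = 24 + 3 = 27)
g(4)*(-124) + y(u(6), -12) = 27*(-124) - ⅕*(-12) = -3348 + 12/5 = -16728/5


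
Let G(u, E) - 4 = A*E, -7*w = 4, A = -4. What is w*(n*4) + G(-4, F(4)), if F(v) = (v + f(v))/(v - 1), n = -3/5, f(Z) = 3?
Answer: -416/105 ≈ -3.9619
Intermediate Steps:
w = -4/7 (w = -⅐*4 = -4/7 ≈ -0.57143)
n = -⅗ (n = -3*⅕ = -⅗ ≈ -0.60000)
F(v) = (3 + v)/(-1 + v) (F(v) = (v + 3)/(v - 1) = (3 + v)/(-1 + v))
G(u, E) = 4 - 4*E
w*(n*4) + G(-4, F(4)) = -(-12)*4/35 + (4 - 4*(3 + 4)/(-1 + 4)) = -4/7*(-12/5) + (4 - 4*7/3) = 48/35 + (4 - 4*7/3) = 48/35 + (4 - 28/3) = 48/35 - 16/3 = -416/105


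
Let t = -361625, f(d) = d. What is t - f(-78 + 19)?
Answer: -361566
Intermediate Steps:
t - f(-78 + 19) = -361625 - (-78 + 19) = -361625 - 1*(-59) = -361625 + 59 = -361566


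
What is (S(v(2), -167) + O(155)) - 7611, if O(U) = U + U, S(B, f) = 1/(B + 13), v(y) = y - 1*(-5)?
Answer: -146019/20 ≈ -7301.0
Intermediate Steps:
v(y) = 5 + y (v(y) = y + 5 = 5 + y)
S(B, f) = 1/(13 + B)
O(U) = 2*U
(S(v(2), -167) + O(155)) - 7611 = (1/(13 + (5 + 2)) + 2*155) - 7611 = (1/(13 + 7) + 310) - 7611 = (1/20 + 310) - 7611 = 6201/20 - 7611 = -146019/20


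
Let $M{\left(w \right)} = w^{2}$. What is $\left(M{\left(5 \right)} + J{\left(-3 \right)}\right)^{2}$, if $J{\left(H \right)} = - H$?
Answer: $784$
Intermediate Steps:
$\left(M{\left(5 \right)} + J{\left(-3 \right)}\right)^{2} = \left(5^{2} - -3\right)^{2} = \left(25 + 3\right)^{2} = 28^{2} = 784$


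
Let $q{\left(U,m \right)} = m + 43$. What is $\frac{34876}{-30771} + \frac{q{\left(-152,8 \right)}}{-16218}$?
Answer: $- \frac{3707113}{3261726} \approx -1.1365$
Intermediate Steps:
$q{\left(U,m \right)} = 43 + m$
$\frac{34876}{-30771} + \frac{q{\left(-152,8 \right)}}{-16218} = \frac{34876}{-30771} + \frac{43 + 8}{-16218} = 34876 \left(- \frac{1}{30771}\right) + 51 \left(- \frac{1}{16218}\right) = - \frac{34876}{30771} - \frac{1}{318} = - \frac{3707113}{3261726}$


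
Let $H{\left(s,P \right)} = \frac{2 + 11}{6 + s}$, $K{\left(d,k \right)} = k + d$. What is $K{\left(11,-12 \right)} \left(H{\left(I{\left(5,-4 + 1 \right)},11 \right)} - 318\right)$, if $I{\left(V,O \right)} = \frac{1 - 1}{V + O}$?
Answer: $\frac{1895}{6} \approx 315.83$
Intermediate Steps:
$K{\left(d,k \right)} = d + k$
$I{\left(V,O \right)} = 0$ ($I{\left(V,O \right)} = \frac{0}{O + V} = 0$)
$H{\left(s,P \right)} = \frac{13}{6 + s}$
$K{\left(11,-12 \right)} \left(H{\left(I{\left(5,-4 + 1 \right)},11 \right)} - 318\right) = \left(11 - 12\right) \left(\frac{13}{6 + 0} - 318\right) = - (\frac{13}{6} - 318) = \left(-1\right) \left(- \frac{1895}{6}\right) = \frac{1895}{6}$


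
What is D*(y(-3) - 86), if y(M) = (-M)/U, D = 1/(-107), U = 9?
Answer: 257/321 ≈ 0.80062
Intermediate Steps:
D = -1/107 ≈ -0.0093458
y(M) = -M/9
D*(y(-3) - 86) = -(-1/9*(-3) - 86)/107 = -(1/3 - 86)/107 = -1/107*(-257/3) = 257/321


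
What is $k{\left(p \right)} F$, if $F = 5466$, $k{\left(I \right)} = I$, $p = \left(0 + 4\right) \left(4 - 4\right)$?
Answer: $0$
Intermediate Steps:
$p = 0$ ($p = 4 \cdot 0 = 0$)
$k{\left(p \right)} F = 0 \cdot 5466 = 0$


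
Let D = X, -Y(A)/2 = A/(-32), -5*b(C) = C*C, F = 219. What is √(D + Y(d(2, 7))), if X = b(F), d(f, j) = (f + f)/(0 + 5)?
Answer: I*√959215/10 ≈ 97.94*I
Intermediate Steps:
b(C) = -C²/5 (b(C) = -C*C/5 = -C²/5)
d(f, j) = 2*f/5 (d(f, j) = (2*f)/5 = (2*f)*(⅕) = 2*f/5)
Y(A) = A/16 (Y(A) = -2*A/(-32) = -2*A*(-1)/32 = -(-1)*A/16 = A/16)
X = -47961/5 (X = -⅕*219² = -⅕*47961 = -47961/5 ≈ -9592.2)
D = -47961/5 ≈ -9592.2
√(D + Y(d(2, 7))) = √(-47961/5 + ((⅖)*2)/16) = √(-47961/5 + (1/16)*(⅘)) = √(-47961/5 + 1/20) = √(-191843/20) = I*√959215/10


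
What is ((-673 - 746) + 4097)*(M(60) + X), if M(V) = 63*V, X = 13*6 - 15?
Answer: 10291554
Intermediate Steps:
X = 63 (X = 78 - 15 = 63)
((-673 - 746) + 4097)*(M(60) + X) = ((-673 - 746) + 4097)*(63*60 + 63) = (-1419 + 4097)*(3780 + 63) = 2678*3843 = 10291554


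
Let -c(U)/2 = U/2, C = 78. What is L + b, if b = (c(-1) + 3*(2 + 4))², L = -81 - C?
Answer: 202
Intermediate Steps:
L = -159 (L = -81 - 1*78 = -81 - 78 = -159)
c(U) = -U (c(U) = -2*U/2 = -U)
b = 361 (b = (-1*(-1) + 3*(2 + 4))² = (1 + 3*6)² = (1 + 18)² = 19² = 361)
L + b = -159 + 361 = 202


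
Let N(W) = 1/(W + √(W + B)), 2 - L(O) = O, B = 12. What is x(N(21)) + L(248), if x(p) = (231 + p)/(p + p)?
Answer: 2180 + 231*√33/2 ≈ 2843.5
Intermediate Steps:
L(O) = 2 - O
N(W) = 1/(W + √(12 + W)) (N(W) = 1/(W + √(W + 12)) = 1/(W + √(12 + W)))
x(p) = (231 + p)/(2*p) (x(p) = (231 + p)/((2*p)) = (231 + p)*(1/(2*p)) = (231 + p)/(2*p))
x(N(21)) + L(248) = (231 + 1/(21 + √(12 + 21)))/(2*(1/(21 + √(12 + 21)))) + (2 - 1*248) = (231 + 1/(21 + √33))/(2*(1/(21 + √33))) + (2 - 248) = (21 + √33)*(231 + 1/(21 + √33))/2 - 246 = -246 + (21 + √33)*(231 + 1/(21 + √33))/2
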